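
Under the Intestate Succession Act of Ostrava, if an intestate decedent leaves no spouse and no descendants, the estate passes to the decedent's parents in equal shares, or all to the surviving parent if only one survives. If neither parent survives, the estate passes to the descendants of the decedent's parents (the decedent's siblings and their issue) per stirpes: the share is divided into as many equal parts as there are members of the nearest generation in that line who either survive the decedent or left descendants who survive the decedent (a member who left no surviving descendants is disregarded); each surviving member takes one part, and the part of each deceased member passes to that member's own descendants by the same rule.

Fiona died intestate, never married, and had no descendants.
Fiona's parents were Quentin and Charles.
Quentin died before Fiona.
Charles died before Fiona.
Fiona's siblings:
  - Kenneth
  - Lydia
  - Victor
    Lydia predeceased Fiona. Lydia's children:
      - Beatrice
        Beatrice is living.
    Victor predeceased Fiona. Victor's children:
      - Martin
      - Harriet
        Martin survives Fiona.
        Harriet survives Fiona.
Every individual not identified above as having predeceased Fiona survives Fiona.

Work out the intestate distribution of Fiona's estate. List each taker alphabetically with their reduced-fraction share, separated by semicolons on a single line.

Beatrice 1/3; Harriet 1/6; Kenneth 1/3; Martin 1/6

Neither parent survives and there are no descendants, so the estate passes to Fiona's siblings and their issue per stirpes.
The estate is divided into 3 equal shares of 1/3 among Kenneth, Lydia, Victor.
Kenneth is living and takes 1/3.
Lydia predeceased; the 1/3 allotted to Lydia's branch passes to Lydia's issue by representation.
Beatrice is the sole taker at this level and receives the full 1/3.
Victor predeceased; the 1/3 allotted to Victor's branch passes to Victor's issue by representation.
The 1/3 is divided into 2 equal shares of 1/6 among Martin, Harriet.
Martin is living and takes 1/6.
Harriet is living and takes 1/6.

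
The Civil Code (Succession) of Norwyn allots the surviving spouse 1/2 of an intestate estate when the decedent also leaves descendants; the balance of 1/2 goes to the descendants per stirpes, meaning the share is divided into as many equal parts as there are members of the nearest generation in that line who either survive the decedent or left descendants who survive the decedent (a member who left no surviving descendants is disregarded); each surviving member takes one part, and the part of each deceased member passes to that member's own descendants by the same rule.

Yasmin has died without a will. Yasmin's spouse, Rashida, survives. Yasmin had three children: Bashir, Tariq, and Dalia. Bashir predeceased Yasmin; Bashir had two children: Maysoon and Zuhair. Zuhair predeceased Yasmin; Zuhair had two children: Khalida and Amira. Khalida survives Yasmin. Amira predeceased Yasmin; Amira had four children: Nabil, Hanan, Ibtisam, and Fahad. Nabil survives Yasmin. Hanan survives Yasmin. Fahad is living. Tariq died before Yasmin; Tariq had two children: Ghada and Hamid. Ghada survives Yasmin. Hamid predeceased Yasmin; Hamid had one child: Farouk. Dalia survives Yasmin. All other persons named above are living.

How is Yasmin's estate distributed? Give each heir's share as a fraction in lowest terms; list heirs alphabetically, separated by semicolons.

Rashida, as surviving spouse, takes 1/2.
The remaining 1/2 passes to Yasmin's descendants per stirpes.
The 1/2 is divided into 3 equal shares of 1/6 among Bashir, Tariq, Dalia.
Bashir predeceased; the 1/6 allotted to Bashir's branch passes to Bashir's issue by representation.
The 1/6 is divided into 2 equal shares of 1/12 among Maysoon, Zuhair.
Maysoon is living and takes 1/12.
Zuhair predeceased; the 1/12 allotted to Zuhair's branch passes to Zuhair's issue by representation.
The 1/12 is divided into 2 equal shares of 1/24 among Khalida, Amira.
Khalida is living and takes 1/24.
Amira predeceased; the 1/24 allotted to Amira's branch passes to Amira's issue by representation.
The 1/24 is divided into 4 equal shares of 1/96 among Nabil, Hanan, Ibtisam, Fahad.
Nabil is living and takes 1/96.
Hanan is living and takes 1/96.
Ibtisam is living and takes 1/96.
Fahad is living and takes 1/96.
Tariq predeceased; the 1/6 allotted to Tariq's branch passes to Tariq's issue by representation.
The 1/6 is divided into 2 equal shares of 1/12 among Ghada, Hamid.
Ghada is living and takes 1/12.
Hamid predeceased; the 1/12 allotted to Hamid's branch passes to Hamid's issue by representation.
Farouk is the sole taker at this level and receives the full 1/12.
Dalia is living and takes 1/6.

Dalia 1/6; Fahad 1/96; Farouk 1/12; Ghada 1/12; Hanan 1/96; Ibtisam 1/96; Khalida 1/24; Maysoon 1/12; Nabil 1/96; Rashida 1/2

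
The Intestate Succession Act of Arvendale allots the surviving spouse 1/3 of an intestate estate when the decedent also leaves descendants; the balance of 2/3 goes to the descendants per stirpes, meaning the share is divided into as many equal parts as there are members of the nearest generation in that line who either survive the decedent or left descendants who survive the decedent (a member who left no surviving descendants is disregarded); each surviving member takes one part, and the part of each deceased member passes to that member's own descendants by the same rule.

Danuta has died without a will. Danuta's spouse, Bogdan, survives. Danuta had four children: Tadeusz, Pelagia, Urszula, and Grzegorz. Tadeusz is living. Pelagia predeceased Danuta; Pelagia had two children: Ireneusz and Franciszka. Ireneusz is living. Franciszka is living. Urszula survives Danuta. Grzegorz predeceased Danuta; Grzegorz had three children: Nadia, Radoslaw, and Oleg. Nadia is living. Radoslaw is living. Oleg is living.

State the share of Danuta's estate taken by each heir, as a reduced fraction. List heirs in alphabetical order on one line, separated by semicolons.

Bogdan 1/3; Franciszka 1/12; Ireneusz 1/12; Nadia 1/18; Oleg 1/18; Radoslaw 1/18; Tadeusz 1/6; Urszula 1/6

Bogdan, as surviving spouse, takes 1/3.
The remaining 2/3 passes to Danuta's descendants per stirpes.
The 2/3 is divided into 4 equal shares of 1/6 among Tadeusz, Pelagia, Urszula, Grzegorz.
Tadeusz is living and takes 1/6.
Pelagia predeceased; the 1/6 allotted to Pelagia's branch passes to Pelagia's issue by representation.
The 1/6 is divided into 2 equal shares of 1/12 among Ireneusz, Franciszka.
Ireneusz is living and takes 1/12.
Franciszka is living and takes 1/12.
Urszula is living and takes 1/6.
Grzegorz predeceased; the 1/6 allotted to Grzegorz's branch passes to Grzegorz's issue by representation.
The 1/6 is divided into 3 equal shares of 1/18 among Nadia, Radoslaw, Oleg.
Nadia is living and takes 1/18.
Radoslaw is living and takes 1/18.
Oleg is living and takes 1/18.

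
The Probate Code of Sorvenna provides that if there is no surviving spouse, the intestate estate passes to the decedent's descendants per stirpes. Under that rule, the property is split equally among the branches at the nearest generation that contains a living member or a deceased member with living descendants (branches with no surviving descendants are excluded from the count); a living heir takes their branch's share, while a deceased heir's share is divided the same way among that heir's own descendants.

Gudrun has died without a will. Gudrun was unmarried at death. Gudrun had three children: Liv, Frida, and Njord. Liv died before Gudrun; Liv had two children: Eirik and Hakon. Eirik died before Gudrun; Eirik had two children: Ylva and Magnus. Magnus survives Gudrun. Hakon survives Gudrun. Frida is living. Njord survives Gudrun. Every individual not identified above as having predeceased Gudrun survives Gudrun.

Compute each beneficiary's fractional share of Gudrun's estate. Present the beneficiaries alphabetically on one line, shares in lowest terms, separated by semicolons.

Frida 1/3; Hakon 1/6; Magnus 1/12; Njord 1/3; Ylva 1/12

There is no surviving spouse, so the entire estate passes to Gudrun's descendants per stirpes.
The estate is divided into 3 equal shares of 1/3 among Liv, Frida, Njord.
Liv predeceased; the 1/3 allotted to Liv's branch passes to Liv's issue by representation.
The 1/3 is divided into 2 equal shares of 1/6 among Eirik, Hakon.
Eirik predeceased; the 1/6 allotted to Eirik's branch passes to Eirik's issue by representation.
The 1/6 is divided into 2 equal shares of 1/12 among Ylva, Magnus.
Ylva is living and takes 1/12.
Magnus is living and takes 1/12.
Hakon is living and takes 1/6.
Frida is living and takes 1/3.
Njord is living and takes 1/3.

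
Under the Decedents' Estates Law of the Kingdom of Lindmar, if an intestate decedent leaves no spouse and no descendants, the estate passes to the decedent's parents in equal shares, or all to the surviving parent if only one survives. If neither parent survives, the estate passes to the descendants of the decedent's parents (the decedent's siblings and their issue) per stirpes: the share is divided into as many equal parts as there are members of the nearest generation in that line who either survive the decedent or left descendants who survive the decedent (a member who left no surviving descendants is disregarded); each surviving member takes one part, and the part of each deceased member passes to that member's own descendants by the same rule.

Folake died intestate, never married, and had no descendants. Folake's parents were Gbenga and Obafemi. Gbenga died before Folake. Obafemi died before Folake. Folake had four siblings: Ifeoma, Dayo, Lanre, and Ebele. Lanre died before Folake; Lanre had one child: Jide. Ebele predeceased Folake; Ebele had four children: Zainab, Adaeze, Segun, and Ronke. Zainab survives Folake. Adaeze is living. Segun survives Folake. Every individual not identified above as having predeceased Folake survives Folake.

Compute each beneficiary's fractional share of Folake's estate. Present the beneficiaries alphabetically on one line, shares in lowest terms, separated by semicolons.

Adaeze 1/16; Dayo 1/4; Ifeoma 1/4; Jide 1/4; Ronke 1/16; Segun 1/16; Zainab 1/16

Neither parent survives and there are no descendants, so the estate passes to Folake's siblings and their issue per stirpes.
The estate is divided into 4 equal shares of 1/4 among Ifeoma, Dayo, Lanre, Ebele.
Ifeoma is living and takes 1/4.
Dayo is living and takes 1/4.
Lanre predeceased; the 1/4 allotted to Lanre's branch passes to Lanre's issue by representation.
Jide is the sole taker at this level and receives the full 1/4.
Ebele predeceased; the 1/4 allotted to Ebele's branch passes to Ebele's issue by representation.
The 1/4 is divided into 4 equal shares of 1/16 among Zainab, Adaeze, Segun, Ronke.
Zainab is living and takes 1/16.
Adaeze is living and takes 1/16.
Segun is living and takes 1/16.
Ronke is living and takes 1/16.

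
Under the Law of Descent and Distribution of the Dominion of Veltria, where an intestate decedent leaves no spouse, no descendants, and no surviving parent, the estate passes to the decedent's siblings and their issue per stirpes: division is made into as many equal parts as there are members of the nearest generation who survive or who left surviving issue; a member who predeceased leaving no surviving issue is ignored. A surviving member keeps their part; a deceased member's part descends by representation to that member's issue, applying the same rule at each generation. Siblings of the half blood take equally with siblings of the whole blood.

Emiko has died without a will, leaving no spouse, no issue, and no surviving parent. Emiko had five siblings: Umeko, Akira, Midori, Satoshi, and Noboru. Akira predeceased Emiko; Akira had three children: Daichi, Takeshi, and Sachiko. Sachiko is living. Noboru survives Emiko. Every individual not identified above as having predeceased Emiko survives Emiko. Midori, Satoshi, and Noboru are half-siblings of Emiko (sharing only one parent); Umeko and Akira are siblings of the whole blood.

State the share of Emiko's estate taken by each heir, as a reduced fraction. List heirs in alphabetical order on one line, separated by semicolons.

Daichi 1/15; Midori 1/5; Noboru 1/5; Sachiko 1/15; Satoshi 1/5; Takeshi 1/15; Umeko 1/5

No spouse, descendants, or parent survives, so the estate passes to Emiko's siblings per stirpes.
Half-blood and whole-blood siblings take equally under the stated rule.
The estate is divided into 5 equal shares of 1/5 among Umeko, Akira, Midori, Satoshi, Noboru.
Umeko is living and takes 1/5.
Akira predeceased; the 1/5 allotted to Akira's branch passes to Akira's issue by representation.
The 1/5 is divided into 3 equal shares of 1/15 among Daichi, Takeshi, Sachiko.
Daichi is living and takes 1/15.
Takeshi is living and takes 1/15.
Sachiko is living and takes 1/15.
Midori is living and takes 1/5.
Satoshi is living and takes 1/5.
Noboru is living and takes 1/5.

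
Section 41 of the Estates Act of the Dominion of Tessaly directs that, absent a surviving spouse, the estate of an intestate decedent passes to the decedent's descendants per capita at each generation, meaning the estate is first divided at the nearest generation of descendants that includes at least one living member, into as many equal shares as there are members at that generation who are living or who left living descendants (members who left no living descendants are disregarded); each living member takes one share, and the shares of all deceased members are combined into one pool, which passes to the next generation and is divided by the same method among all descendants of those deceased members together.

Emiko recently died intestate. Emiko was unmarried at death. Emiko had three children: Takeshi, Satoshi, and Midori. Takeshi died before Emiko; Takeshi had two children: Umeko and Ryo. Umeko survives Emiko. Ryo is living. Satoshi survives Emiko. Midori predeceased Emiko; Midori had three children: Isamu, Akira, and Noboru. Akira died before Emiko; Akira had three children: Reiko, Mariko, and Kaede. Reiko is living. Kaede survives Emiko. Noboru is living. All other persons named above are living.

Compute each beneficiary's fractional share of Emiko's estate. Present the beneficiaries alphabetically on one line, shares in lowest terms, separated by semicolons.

There is no surviving spouse, so the entire estate passes to Emiko's descendants per capita at each generation.
At generation 1 (Takeshi, Satoshi, Midori) there are 3 shares of (1)/3 = 1/3 each.
Living: Satoshi — each takes 1/3.
Deceased: Takeshi and Midori. Their combined 2/3 is pooled and carried to generation 2.
At generation 2 (Umeko, Ryo, Isamu, Akira, Noboru) there are 5 shares of (2/3)/5 = 2/15 each.
Living: Umeko, Ryo, Isamu, and Noboru — each takes 2/15.
Deceased: Akira. That 2/15 share is carried to generation 3.
At generation 3 (Reiko, Mariko, Kaede) there are 3 shares of (2/15)/3 = 2/45 each.
Living: Reiko, Mariko, and Kaede — each takes 2/45.

Isamu 2/15; Kaede 2/45; Mariko 2/45; Noboru 2/15; Reiko 2/45; Ryo 2/15; Satoshi 1/3; Umeko 2/15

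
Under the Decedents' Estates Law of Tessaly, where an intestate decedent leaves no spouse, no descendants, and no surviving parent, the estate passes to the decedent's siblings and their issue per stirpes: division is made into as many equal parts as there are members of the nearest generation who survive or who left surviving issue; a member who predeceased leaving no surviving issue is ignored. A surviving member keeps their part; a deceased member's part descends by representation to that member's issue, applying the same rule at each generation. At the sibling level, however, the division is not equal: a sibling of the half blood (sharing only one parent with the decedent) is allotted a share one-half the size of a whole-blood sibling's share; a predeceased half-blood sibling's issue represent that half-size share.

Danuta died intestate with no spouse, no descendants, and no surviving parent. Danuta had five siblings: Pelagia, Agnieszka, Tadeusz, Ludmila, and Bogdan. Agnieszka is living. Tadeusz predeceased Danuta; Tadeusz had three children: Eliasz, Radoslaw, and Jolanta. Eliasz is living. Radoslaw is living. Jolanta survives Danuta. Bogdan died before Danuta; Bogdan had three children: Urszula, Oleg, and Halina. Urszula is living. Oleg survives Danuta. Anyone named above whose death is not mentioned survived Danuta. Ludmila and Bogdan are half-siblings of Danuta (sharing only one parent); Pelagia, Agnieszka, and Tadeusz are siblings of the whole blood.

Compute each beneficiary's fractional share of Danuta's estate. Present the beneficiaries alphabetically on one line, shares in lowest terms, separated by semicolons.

Agnieszka 1/4; Eliasz 1/12; Halina 1/24; Jolanta 1/12; Ludmila 1/8; Oleg 1/24; Pelagia 1/4; Radoslaw 1/12; Urszula 1/24

No spouse, descendants, or parent survives, so the estate passes to Danuta's siblings per stirpes.
Half-blood siblings count for one-half the weight of whole-blood siblings at the initial division.
Dividing 1 in proportion to weights (total weight 4): Pelagia (weight 1) → 1/4; Agnieszka (weight 1) → 1/4; Tadeusz (weight 1) → 1/4; Ludmila (weight 1/2) → 1/8; Bogdan (weight 1/2) → 1/8.
Pelagia is living and takes 1/4.
Agnieszka is living and takes 1/4.
Tadeusz predeceased; the 1/4 allotted to Tadeusz's branch passes to Tadeusz's issue by representation.
The 1/4 is divided into 3 equal shares of 1/12 among Eliasz, Radoslaw, Jolanta.
Eliasz is living and takes 1/12.
Radoslaw is living and takes 1/12.
Jolanta is living and takes 1/12.
Ludmila is living and takes 1/8.
Bogdan predeceased; the 1/8 allotted to Bogdan's branch passes to Bogdan's issue by representation.
The 1/8 is divided into 3 equal shares of 1/24 among Urszula, Oleg, Halina.
Urszula is living and takes 1/24.
Oleg is living and takes 1/24.
Halina is living and takes 1/24.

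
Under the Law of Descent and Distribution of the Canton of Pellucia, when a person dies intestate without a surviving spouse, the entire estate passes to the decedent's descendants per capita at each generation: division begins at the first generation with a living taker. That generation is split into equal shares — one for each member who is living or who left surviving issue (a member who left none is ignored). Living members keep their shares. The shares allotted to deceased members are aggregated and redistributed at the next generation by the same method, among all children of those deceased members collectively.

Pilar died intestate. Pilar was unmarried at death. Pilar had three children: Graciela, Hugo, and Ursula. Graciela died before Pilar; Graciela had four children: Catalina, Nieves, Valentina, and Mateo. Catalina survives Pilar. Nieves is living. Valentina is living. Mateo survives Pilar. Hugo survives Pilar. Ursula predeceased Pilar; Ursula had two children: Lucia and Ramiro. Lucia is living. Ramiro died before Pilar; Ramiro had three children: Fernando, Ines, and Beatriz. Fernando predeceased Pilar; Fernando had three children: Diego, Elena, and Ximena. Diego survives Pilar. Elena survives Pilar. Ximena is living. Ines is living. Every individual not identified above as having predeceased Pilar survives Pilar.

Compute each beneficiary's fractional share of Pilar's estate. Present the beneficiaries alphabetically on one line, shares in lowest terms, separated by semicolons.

There is no surviving spouse, so the entire estate passes to Pilar's descendants per capita at each generation.
At generation 1 (Graciela, Hugo, Ursula) there are 3 shares of (1)/3 = 1/3 each.
Living: Hugo — each takes 1/3.
Deceased: Graciela and Ursula. Their combined 2/3 is pooled and carried to generation 2.
At generation 2 (Catalina, Nieves, Valentina, Mateo, Lucia, Ramiro) there are 6 shares of (2/3)/6 = 1/9 each.
Living: Catalina, Nieves, Valentina, Mateo, and Lucia — each takes 1/9.
Deceased: Ramiro. That 1/9 share is carried to generation 3.
At generation 3 (Fernando, Ines, Beatriz) there are 3 shares of (1/9)/3 = 1/27 each.
Living: Ines and Beatriz — each takes 1/27.
Deceased: Fernando. That 1/27 share is carried to generation 4.
At generation 4 (Diego, Elena, Ximena) there are 3 shares of (1/27)/3 = 1/81 each.
Living: Diego, Elena, and Ximena — each takes 1/81.

Beatriz 1/27; Catalina 1/9; Diego 1/81; Elena 1/81; Hugo 1/3; Ines 1/27; Lucia 1/9; Mateo 1/9; Nieves 1/9; Valentina 1/9; Ximena 1/81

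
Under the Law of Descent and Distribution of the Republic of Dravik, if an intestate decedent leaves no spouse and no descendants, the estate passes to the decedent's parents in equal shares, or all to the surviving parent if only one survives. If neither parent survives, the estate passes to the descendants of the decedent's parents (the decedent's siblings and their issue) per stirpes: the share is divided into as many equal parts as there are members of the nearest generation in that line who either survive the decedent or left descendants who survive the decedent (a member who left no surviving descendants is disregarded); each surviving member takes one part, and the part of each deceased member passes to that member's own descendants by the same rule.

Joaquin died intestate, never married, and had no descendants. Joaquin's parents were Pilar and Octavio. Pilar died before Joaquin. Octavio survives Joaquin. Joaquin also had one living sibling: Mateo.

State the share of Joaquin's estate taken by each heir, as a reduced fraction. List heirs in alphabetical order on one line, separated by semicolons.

Octavio 1

Only one parent, Octavio, survives, so Octavio takes the entire estate. The siblings take nothing because a surviving parent has priority.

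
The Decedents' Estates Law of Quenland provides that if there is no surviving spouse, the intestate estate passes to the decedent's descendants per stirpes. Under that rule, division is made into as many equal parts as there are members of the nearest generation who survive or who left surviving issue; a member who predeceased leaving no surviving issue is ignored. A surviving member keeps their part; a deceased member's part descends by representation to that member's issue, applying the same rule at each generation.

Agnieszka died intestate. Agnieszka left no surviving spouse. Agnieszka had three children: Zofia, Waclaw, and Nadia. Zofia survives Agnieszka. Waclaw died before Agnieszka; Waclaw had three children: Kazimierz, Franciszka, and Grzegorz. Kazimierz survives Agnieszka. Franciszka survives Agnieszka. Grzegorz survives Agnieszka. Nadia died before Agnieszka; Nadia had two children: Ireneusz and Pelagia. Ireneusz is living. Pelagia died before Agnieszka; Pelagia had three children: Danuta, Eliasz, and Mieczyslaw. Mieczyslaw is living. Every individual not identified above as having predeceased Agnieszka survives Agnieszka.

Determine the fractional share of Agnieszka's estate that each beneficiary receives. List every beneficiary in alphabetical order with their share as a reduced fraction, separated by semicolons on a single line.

Danuta 1/18; Eliasz 1/18; Franciszka 1/9; Grzegorz 1/9; Ireneusz 1/6; Kazimierz 1/9; Mieczyslaw 1/18; Zofia 1/3

There is no surviving spouse, so the entire estate passes to Agnieszka's descendants per stirpes.
The estate is divided into 3 equal shares of 1/3 among Zofia, Waclaw, Nadia.
Zofia is living and takes 1/3.
Waclaw predeceased; the 1/3 allotted to Waclaw's branch passes to Waclaw's issue by representation.
The 1/3 is divided into 3 equal shares of 1/9 among Kazimierz, Franciszka, Grzegorz.
Kazimierz is living and takes 1/9.
Franciszka is living and takes 1/9.
Grzegorz is living and takes 1/9.
Nadia predeceased; the 1/3 allotted to Nadia's branch passes to Nadia's issue by representation.
The 1/3 is divided into 2 equal shares of 1/6 among Ireneusz, Pelagia.
Ireneusz is living and takes 1/6.
Pelagia predeceased; the 1/6 allotted to Pelagia's branch passes to Pelagia's issue by representation.
The 1/6 is divided into 3 equal shares of 1/18 among Danuta, Eliasz, Mieczyslaw.
Danuta is living and takes 1/18.
Eliasz is living and takes 1/18.
Mieczyslaw is living and takes 1/18.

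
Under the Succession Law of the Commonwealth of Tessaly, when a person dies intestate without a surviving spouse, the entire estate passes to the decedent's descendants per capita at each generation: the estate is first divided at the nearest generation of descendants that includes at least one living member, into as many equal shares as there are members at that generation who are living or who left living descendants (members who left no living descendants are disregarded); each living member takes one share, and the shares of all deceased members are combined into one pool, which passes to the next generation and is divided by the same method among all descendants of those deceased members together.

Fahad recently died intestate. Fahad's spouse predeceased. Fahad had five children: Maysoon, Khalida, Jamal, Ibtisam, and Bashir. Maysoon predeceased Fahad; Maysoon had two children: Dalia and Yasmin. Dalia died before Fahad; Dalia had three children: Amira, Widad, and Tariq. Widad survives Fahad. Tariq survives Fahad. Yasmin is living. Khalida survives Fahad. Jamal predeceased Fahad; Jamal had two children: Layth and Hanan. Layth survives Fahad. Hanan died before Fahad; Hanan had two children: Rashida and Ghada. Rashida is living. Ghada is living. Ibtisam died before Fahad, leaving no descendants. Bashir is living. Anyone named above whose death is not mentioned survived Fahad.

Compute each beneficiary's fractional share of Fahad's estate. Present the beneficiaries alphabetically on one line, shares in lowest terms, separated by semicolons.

Amira 1/20; Bashir 1/4; Ghada 1/20; Khalida 1/4; Layth 1/8; Rashida 1/20; Tariq 1/20; Widad 1/20; Yasmin 1/8

There is no surviving spouse, so the entire estate passes to Fahad's descendants per capita at each generation.
At generation 1 (Maysoon, Khalida, Jamal, Bashir) there are 4 shares of (1)/4 = 1/4 each.
Living: Khalida and Bashir — each takes 1/4.
Deceased: Maysoon and Jamal. Their combined 1/2 is pooled and carried to generation 2.
At generation 2 (Dalia, Yasmin, Layth, Hanan) there are 4 shares of (1/2)/4 = 1/8 each.
Living: Yasmin and Layth — each takes 1/8.
Deceased: Dalia and Hanan. Their combined 1/4 is pooled and carried to generation 3.
At generation 3 (Amira, Widad, Tariq, Rashida, Ghada) there are 5 shares of (1/4)/5 = 1/20 each.
Living: Amira, Widad, Tariq, Rashida, and Ghada — each takes 1/20.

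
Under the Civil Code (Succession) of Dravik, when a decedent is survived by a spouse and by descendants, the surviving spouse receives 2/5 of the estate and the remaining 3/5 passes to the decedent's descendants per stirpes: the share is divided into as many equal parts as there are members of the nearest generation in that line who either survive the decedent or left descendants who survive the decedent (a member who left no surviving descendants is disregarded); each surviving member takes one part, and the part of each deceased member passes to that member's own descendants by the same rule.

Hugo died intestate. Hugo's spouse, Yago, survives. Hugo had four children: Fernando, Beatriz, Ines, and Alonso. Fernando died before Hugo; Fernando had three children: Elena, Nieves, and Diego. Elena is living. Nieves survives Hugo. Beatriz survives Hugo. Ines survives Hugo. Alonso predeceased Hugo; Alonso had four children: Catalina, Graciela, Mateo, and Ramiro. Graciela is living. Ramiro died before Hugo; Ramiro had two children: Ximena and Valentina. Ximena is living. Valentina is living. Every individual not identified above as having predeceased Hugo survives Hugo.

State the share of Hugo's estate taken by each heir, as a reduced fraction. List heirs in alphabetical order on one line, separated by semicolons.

Beatriz 3/20; Catalina 3/80; Diego 1/20; Elena 1/20; Graciela 3/80; Ines 3/20; Mateo 3/80; Nieves 1/20; Valentina 3/160; Ximena 3/160; Yago 2/5

Yago, as surviving spouse, takes 2/5.
The remaining 3/5 passes to Hugo's descendants per stirpes.
The 3/5 is divided into 4 equal shares of 3/20 among Fernando, Beatriz, Ines, Alonso.
Fernando predeceased; the 3/20 allotted to Fernando's branch passes to Fernando's issue by representation.
The 3/20 is divided into 3 equal shares of 1/20 among Elena, Nieves, Diego.
Elena is living and takes 1/20.
Nieves is living and takes 1/20.
Diego is living and takes 1/20.
Beatriz is living and takes 3/20.
Ines is living and takes 3/20.
Alonso predeceased; the 3/20 allotted to Alonso's branch passes to Alonso's issue by representation.
The 3/20 is divided into 4 equal shares of 3/80 among Catalina, Graciela, Mateo, Ramiro.
Catalina is living and takes 3/80.
Graciela is living and takes 3/80.
Mateo is living and takes 3/80.
Ramiro predeceased; the 3/80 allotted to Ramiro's branch passes to Ramiro's issue by representation.
The 3/80 is divided into 2 equal shares of 3/160 among Ximena, Valentina.
Ximena is living and takes 3/160.
Valentina is living and takes 3/160.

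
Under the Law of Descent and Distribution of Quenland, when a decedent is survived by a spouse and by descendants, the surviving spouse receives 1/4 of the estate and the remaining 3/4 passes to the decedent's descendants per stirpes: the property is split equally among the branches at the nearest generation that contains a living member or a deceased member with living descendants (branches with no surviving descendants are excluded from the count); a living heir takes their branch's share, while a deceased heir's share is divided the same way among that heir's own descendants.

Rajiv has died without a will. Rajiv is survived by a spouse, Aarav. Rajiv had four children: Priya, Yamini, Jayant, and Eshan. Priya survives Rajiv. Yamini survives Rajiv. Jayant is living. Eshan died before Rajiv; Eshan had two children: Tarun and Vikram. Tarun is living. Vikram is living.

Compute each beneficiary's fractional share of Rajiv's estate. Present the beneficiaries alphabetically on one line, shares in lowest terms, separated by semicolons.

Aarav 1/4; Jayant 3/16; Priya 3/16; Tarun 3/32; Vikram 3/32; Yamini 3/16

Aarav, as surviving spouse, takes 1/4.
The remaining 3/4 passes to Rajiv's descendants per stirpes.
The 3/4 is divided into 4 equal shares of 3/16 among Priya, Yamini, Jayant, Eshan.
Priya is living and takes 3/16.
Yamini is living and takes 3/16.
Jayant is living and takes 3/16.
Eshan predeceased; the 3/16 allotted to Eshan's branch passes to Eshan's issue by representation.
The 3/16 is divided into 2 equal shares of 3/32 among Tarun, Vikram.
Tarun is living and takes 3/32.
Vikram is living and takes 3/32.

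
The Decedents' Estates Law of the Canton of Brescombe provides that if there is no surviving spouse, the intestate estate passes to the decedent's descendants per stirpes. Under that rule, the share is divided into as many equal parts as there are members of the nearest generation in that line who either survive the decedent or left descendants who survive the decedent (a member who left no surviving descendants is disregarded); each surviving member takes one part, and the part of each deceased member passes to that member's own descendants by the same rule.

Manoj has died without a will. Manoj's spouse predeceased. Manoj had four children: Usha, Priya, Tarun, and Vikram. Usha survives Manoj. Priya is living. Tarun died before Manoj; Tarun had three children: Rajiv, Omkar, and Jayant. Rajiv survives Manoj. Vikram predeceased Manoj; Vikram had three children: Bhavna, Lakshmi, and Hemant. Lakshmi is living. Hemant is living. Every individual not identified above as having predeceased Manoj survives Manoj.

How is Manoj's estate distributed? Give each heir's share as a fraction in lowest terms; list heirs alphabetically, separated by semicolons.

Bhavna 1/12; Hemant 1/12; Jayant 1/12; Lakshmi 1/12; Omkar 1/12; Priya 1/4; Rajiv 1/12; Usha 1/4

There is no surviving spouse, so the entire estate passes to Manoj's descendants per stirpes.
The estate is divided into 4 equal shares of 1/4 among Usha, Priya, Tarun, Vikram.
Usha is living and takes 1/4.
Priya is living and takes 1/4.
Tarun predeceased; the 1/4 allotted to Tarun's branch passes to Tarun's issue by representation.
The 1/4 is divided into 3 equal shares of 1/12 among Rajiv, Omkar, Jayant.
Rajiv is living and takes 1/12.
Omkar is living and takes 1/12.
Jayant is living and takes 1/12.
Vikram predeceased; the 1/4 allotted to Vikram's branch passes to Vikram's issue by representation.
The 1/4 is divided into 3 equal shares of 1/12 among Bhavna, Lakshmi, Hemant.
Bhavna is living and takes 1/12.
Lakshmi is living and takes 1/12.
Hemant is living and takes 1/12.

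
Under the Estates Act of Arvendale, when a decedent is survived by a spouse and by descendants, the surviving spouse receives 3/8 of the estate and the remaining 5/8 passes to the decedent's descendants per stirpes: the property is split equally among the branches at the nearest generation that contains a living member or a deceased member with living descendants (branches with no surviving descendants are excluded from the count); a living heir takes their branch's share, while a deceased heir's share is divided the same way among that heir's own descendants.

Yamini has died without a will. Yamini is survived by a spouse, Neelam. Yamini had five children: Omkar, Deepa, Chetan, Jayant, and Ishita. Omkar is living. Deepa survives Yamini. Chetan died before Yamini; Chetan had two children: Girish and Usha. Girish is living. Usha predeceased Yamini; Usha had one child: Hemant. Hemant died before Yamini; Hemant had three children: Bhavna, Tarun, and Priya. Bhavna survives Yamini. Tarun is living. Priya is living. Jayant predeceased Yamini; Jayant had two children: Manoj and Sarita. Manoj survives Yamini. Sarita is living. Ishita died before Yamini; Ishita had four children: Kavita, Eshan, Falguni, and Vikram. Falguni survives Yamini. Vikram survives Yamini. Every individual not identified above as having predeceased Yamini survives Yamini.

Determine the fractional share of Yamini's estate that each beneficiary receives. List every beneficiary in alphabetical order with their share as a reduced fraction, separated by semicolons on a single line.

Bhavna 1/48; Deepa 1/8; Eshan 1/32; Falguni 1/32; Girish 1/16; Kavita 1/32; Manoj 1/16; Neelam 3/8; Omkar 1/8; Priya 1/48; Sarita 1/16; Tarun 1/48; Vikram 1/32

Neelam, as surviving spouse, takes 3/8.
The remaining 5/8 passes to Yamini's descendants per stirpes.
The 5/8 is divided into 5 equal shares of 1/8 among Omkar, Deepa, Chetan, Jayant, Ishita.
Omkar is living and takes 1/8.
Deepa is living and takes 1/8.
Chetan predeceased; the 1/8 allotted to Chetan's branch passes to Chetan's issue by representation.
The 1/8 is divided into 2 equal shares of 1/16 among Girish, Usha.
Girish is living and takes 1/16.
Usha predeceased; the 1/16 allotted to Usha's branch passes to Usha's issue by representation.
Hemant's line is the sole branch at this level, so the full 1/16 passes to Hemant's issue by representation.
The 1/16 is divided into 3 equal shares of 1/48 among Bhavna, Tarun, Priya.
Bhavna is living and takes 1/48.
Tarun is living and takes 1/48.
Priya is living and takes 1/48.
Jayant predeceased; the 1/8 allotted to Jayant's branch passes to Jayant's issue by representation.
The 1/8 is divided into 2 equal shares of 1/16 among Manoj, Sarita.
Manoj is living and takes 1/16.
Sarita is living and takes 1/16.
Ishita predeceased; the 1/8 allotted to Ishita's branch passes to Ishita's issue by representation.
The 1/8 is divided into 4 equal shares of 1/32 among Kavita, Eshan, Falguni, Vikram.
Kavita is living and takes 1/32.
Eshan is living and takes 1/32.
Falguni is living and takes 1/32.
Vikram is living and takes 1/32.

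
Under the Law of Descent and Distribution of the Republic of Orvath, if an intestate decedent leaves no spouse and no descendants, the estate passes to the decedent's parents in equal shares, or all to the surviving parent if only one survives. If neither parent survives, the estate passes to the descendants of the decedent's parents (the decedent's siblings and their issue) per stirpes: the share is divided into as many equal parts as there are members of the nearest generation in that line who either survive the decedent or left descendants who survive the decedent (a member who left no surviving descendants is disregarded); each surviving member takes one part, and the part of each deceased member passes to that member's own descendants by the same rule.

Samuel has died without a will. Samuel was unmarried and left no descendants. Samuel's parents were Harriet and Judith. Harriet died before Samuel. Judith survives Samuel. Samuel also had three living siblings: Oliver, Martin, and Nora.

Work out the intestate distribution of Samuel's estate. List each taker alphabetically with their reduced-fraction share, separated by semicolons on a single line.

Judith 1

Only one parent, Judith, survives, so Judith takes the entire estate. The siblings take nothing because a surviving parent has priority.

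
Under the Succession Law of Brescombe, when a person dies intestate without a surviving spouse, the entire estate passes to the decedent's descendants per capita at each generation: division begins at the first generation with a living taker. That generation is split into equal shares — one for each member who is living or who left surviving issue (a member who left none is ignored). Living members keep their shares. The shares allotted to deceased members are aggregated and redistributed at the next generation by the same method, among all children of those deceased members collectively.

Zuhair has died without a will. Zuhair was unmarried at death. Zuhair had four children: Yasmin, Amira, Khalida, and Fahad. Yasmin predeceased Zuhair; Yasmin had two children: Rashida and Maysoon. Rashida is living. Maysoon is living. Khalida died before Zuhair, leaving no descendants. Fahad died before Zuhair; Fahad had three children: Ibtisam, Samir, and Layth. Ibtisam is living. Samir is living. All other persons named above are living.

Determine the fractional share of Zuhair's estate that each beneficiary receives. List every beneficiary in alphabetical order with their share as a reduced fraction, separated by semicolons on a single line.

There is no surviving spouse, so the entire estate passes to Zuhair's descendants per capita at each generation.
At generation 1 (Yasmin, Amira, Fahad) there are 3 shares of (1)/3 = 1/3 each.
Living: Amira — each takes 1/3.
Deceased: Yasmin and Fahad. Their combined 2/3 is pooled and carried to generation 2.
At generation 2 (Rashida, Maysoon, Ibtisam, Samir, Layth) there are 5 shares of (2/3)/5 = 2/15 each.
Living: Rashida, Maysoon, Ibtisam, Samir, and Layth — each takes 2/15.

Amira 1/3; Ibtisam 2/15; Layth 2/15; Maysoon 2/15; Rashida 2/15; Samir 2/15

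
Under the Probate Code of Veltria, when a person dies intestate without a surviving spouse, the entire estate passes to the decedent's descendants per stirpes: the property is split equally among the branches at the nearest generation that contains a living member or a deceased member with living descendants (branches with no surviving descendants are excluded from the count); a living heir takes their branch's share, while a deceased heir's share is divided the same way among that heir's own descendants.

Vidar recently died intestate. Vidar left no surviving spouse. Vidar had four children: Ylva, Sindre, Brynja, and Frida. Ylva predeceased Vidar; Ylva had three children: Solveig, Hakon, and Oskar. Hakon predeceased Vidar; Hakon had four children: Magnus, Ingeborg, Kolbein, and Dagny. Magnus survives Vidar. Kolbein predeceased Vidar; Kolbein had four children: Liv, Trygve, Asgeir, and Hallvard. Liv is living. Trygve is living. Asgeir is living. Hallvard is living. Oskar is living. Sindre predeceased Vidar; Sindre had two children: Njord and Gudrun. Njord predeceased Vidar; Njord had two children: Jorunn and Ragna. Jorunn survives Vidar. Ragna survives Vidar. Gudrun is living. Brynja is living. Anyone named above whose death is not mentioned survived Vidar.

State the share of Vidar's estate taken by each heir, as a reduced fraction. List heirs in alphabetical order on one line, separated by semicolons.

Asgeir 1/192; Brynja 1/4; Dagny 1/48; Frida 1/4; Gudrun 1/8; Hallvard 1/192; Ingeborg 1/48; Jorunn 1/16; Liv 1/192; Magnus 1/48; Oskar 1/12; Ragna 1/16; Solveig 1/12; Trygve 1/192

There is no surviving spouse, so the entire estate passes to Vidar's descendants per stirpes.
The estate is divided into 4 equal shares of 1/4 among Ylva, Sindre, Brynja, Frida.
Ylva predeceased; the 1/4 allotted to Ylva's branch passes to Ylva's issue by representation.
The 1/4 is divided into 3 equal shares of 1/12 among Solveig, Hakon, Oskar.
Solveig is living and takes 1/12.
Hakon predeceased; the 1/12 allotted to Hakon's branch passes to Hakon's issue by representation.
The 1/12 is divided into 4 equal shares of 1/48 among Magnus, Ingeborg, Kolbein, Dagny.
Magnus is living and takes 1/48.
Ingeborg is living and takes 1/48.
Kolbein predeceased; the 1/48 allotted to Kolbein's branch passes to Kolbein's issue by representation.
The 1/48 is divided into 4 equal shares of 1/192 among Liv, Trygve, Asgeir, Hallvard.
Liv is living and takes 1/192.
Trygve is living and takes 1/192.
Asgeir is living and takes 1/192.
Hallvard is living and takes 1/192.
Dagny is living and takes 1/48.
Oskar is living and takes 1/12.
Sindre predeceased; the 1/4 allotted to Sindre's branch passes to Sindre's issue by representation.
The 1/4 is divided into 2 equal shares of 1/8 among Njord, Gudrun.
Njord predeceased; the 1/8 allotted to Njord's branch passes to Njord's issue by representation.
The 1/8 is divided into 2 equal shares of 1/16 among Jorunn, Ragna.
Jorunn is living and takes 1/16.
Ragna is living and takes 1/16.
Gudrun is living and takes 1/8.
Brynja is living and takes 1/4.
Frida is living and takes 1/4.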